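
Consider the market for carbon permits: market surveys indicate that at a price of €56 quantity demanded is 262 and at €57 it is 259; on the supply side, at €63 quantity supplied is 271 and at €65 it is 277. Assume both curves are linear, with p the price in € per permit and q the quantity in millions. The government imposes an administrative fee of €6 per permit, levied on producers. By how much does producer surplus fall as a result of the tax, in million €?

Producer surplus falls by €754.5 million.

Demand slope: (259 − 262)/(57 − 56) = -3, so qd = 430 − 3p.
Supply slope: (277 − 271)/(65 − 63) = 3, so qs = 3p + 82.
Without the tax, 430 − 3p = 3p + 82 gives 6p = 348, so p* = €58 and q* = 256.
With the tax collected from producers, supply shifts: qs = 3(p − 6) + 82.
New equilibrium: consumers pay €61, producers receive €55, q = 247. (Wedge: pb − ps = 6.)
ΔPS is the trapezoid between Q = 247 and Q = 256 of height €3: ½ · (256 + 247) · 3 = €754.5.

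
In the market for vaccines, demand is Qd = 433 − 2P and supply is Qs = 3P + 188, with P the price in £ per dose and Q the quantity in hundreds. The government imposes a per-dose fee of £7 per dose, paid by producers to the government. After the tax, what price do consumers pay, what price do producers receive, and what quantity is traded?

Before the tax: set 433 − 2P = 3P + 188 → P* = £49, Q* = 335.
With the tax collected from producers, supply shifts: Qs = 3(P − 7) + 188.
Solving gives Q = 326.6 with consumers paying £53.2 and producers receiving £46.2 (the £7 wedge).

Consumers pay £53.2; producers receive £46.2; quantity = 326.6.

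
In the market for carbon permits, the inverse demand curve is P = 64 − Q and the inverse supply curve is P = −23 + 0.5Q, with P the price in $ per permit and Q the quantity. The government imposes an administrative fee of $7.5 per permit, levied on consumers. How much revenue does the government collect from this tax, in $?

Tax revenue = $397.5.

Rewrite in direct form: Qd = 64 − P and Qs = 2P + 46.
Without the tax, 64 − P = 2P + 46 gives 3P = 18, so P* = $6 and Q* = 58.
With the tax collected from consumers, demand (in seller-price terms) shifts: Qd = 64 − (P + 7.5).
Solving gives Q = 53 with consumers paying $11 and suppliers receiving $3.5 (the $7.5 wedge).
Revenue = t · Q = 7.5 · 53 = $397.5.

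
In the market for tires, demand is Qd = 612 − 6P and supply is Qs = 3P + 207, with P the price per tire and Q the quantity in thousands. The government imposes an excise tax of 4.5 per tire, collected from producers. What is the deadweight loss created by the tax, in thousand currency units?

Deadweight loss = 20.25 thousand.

Before the tax: set 612 − 6P = 3P + 207 → P* = 45, Q* = 342.
With the tax collected from producers, supply shifts: Qs = 3(P − 4.5) + 207.
New equilibrium: consumers pay 46.5, producers receive 42, Q = 333. (Wedge: Pb − Ps = 4.5.)
Quantity falls by |ΔQ| = |342 − 333| = 9.
DWL = ½ · t · |ΔQ| = ½ · 4.5 · 9 = 20.25.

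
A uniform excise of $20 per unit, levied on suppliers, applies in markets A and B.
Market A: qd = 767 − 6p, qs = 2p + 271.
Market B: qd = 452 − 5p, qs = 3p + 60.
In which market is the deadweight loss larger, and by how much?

Market B, by $75.

Market A: pre-tax p* = $62, q* = 395; post-tax q = 365; deadweight loss = $300.
Market B: pre-tax p* = $49, q* = 207; post-tax q = 169.5; deadweight loss = $375.
Difference: $300 vs $375 → market B is larger by $75.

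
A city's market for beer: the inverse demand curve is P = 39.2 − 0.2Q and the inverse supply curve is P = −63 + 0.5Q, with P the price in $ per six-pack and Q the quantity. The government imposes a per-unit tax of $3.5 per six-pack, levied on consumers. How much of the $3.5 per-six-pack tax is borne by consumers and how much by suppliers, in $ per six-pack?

Inverting to Q(P) form: Qd = 196 − 5P; Qs = 2P + 126.
Before the tax: set 196 − 5P = 2P + 126 → P* = $10, Q* = 146.
With the tax collected from consumers, demand (in seller-price terms) shifts: Qd = 196 − 5(P + 3.5).
Solving gives Q = 141 with consumers paying $11 and suppliers receiving $7.5 (the $3.5 wedge).
Burden on consumers: $1; on suppliers: $2.5. (They sum to $3.5.)
The less price-elastic side of the market bears the larger share of a per-unit tax.

Consumers bear $1 per six-pack; suppliers bear $2.5 per six-pack.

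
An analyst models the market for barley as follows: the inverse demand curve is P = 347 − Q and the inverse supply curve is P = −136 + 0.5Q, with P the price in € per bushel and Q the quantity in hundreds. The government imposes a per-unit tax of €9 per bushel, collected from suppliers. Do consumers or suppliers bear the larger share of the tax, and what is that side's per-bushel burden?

Rewrite in direct form: Qd = 347 − P and Qs = 2P + 272.
Without the tax, 347 − P = 2P + 272 gives 3P = 75, so P* = €25 and Q* = 322.
With the tax collected from suppliers, supply shifts: Qs = 2(P − 9) + 272.
New equilibrium: consumers pay €31, suppliers receive €22, Q = 316. (Wedge: Pb − Ps = 9.)
Per-bushel burden: consumers €6, suppliers €3.
Consumers take the larger share because demand is less price-elastic here (demand slope 1 vs supply slope 2).

Consumers bear the larger share: €6 per bushel.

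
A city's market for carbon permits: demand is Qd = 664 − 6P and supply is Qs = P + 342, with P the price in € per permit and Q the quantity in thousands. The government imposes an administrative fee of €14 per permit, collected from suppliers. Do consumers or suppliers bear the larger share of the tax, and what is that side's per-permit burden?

Without the tax, 664 − 6P = P + 342 gives 7P = 322, so P* = €46 and Q* = 388.
With the tax collected from suppliers, supply shifts: Qs = (P − 14) + 342.
New equilibrium: consumers pay €48, suppliers receive €34, Q = 376. (Wedge: Pb − Ps = 14.)
Per-permit burden: consumers €2, suppliers €12.
Suppliers take the larger share because supply is less price-elastic here (demand slope 6 vs supply slope 1).

Suppliers bear the larger share: €12 per permit.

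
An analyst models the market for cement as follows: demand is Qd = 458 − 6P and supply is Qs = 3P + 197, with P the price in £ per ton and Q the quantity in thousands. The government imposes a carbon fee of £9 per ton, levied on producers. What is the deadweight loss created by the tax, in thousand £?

Before the tax: set 458 − 6P = 3P + 197 → P* = £29, Q* = 284.
With the tax collected from producers, supply shifts: Qs = 3(P − 9) + 197.
Solving gives Q = 266 with buyers paying £32 and producers receiving £23 (the £9 wedge).
Quantity falls by |ΔQ| = |284 − 266| = 18.
DWL = ½ · t · |ΔQ| = ½ · 9 · 18 = £81.

Deadweight loss = £81 thousand.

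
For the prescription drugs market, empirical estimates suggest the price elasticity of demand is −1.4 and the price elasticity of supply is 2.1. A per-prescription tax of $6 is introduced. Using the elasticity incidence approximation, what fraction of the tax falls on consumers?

Consumers' share ≈ 0.6.

Incidence ratio: consumers' share ≈ εs / (εs + |εd|) = 2.1 / (2.1 + 1.4) = 0.6.
Supply is the more elastic side, so consumers bear the larger share.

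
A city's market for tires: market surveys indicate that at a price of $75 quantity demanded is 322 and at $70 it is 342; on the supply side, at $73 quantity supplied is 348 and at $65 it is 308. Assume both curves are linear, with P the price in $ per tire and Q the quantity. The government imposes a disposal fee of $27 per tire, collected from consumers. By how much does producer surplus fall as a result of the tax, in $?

Demand slope: (342 − 322)/(70 − 75) = -4, so Qd = 622 − 4P.
Supply slope: (308 − 348)/(65 − 73) = 5, so Qs = 5P − 17.
Without the tax, 622 − 4P = 5P − 17 gives 9P = 639, so P* = $71 and Q* = 338.
With the tax collected from consumers, demand (in seller-price terms) shifts: Qd = 622 − 4(P + 27).
Solving gives Q = 278 with consumers paying $86 and suppliers receiving $59 (the $27 wedge).
ΔPS is the trapezoid between Q = 278 and Q = 338 of height $12: ½ · (338 + 278) · 12 = $3696.

Producer surplus falls by $3696.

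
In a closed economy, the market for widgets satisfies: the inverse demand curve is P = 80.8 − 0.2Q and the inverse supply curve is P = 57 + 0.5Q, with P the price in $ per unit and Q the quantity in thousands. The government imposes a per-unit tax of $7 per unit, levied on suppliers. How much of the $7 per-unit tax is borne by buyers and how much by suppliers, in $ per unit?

Buyers bear $2 per unit; suppliers bear $5 per unit.

Rewrite in direct form: Qd = 404 − 5P and Qs = 2P − 114.
Without the tax, 404 − 5P = 2P − 114 gives 7P = 518, so P* = $74 and Q* = 34.
With the tax collected from suppliers, supply shifts: Qs = 2(P − 7) − 114.
New equilibrium: buyers pay $76, suppliers receive $69, Q = 24. (Wedge: Pb − Ps = 7.)
Burden on buyers: $2; on suppliers: $5. (They sum to $7.)
The less price-elastic side of the market bears the larger share of a per-unit tax.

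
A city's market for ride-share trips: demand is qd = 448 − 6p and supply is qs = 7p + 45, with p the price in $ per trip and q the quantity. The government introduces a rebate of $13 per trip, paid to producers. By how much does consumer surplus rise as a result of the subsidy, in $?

Without the subsidy, 448 − 6p = 7p + 45 gives 13p = 403, so p* = $31 and q* = 262.
With a per-unit subsidy paid to producers, each receives p + 13 per unit sold, so supply becomes qs = 7(p + 13) + 45.
Solving gives q = 304 with consumers paying $24 and producers receiving $37 (the $13 wedge).
ΔCS is the trapezoid between Q = 304 and Q = 262 of height $7: ½ · (262 + 304) · 7 = $1981.

Consumer surplus rises by $1981.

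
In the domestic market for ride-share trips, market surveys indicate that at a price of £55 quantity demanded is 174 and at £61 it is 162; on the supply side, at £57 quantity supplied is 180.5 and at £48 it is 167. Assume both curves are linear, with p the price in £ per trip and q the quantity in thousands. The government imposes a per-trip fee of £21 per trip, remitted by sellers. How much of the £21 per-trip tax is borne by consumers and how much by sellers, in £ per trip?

Demand slope: (162 − 174)/(61 − 55) = -2, so qd = 284 − 2p.
Supply slope: (167 − 180.5)/(48 − 57) = 1.5, so qs = 1.5p + 95.
Without the tax, 284 − 2p = 1.5p + 95 gives 3.5p = 189, so p* = £54 and q* = 176.
With the tax collected from sellers, supply shifts: qs = 1.5(p − 21) + 95.
Solving gives q = 158 with consumers paying £63 and sellers receiving £42 (the £21 wedge).
Burden on consumers: £9; on sellers: £12. (They sum to £21.)
The less price-elastic side of the market bears the larger share of a per-unit tax.

Consumers bear £9 per trip; sellers bear £12 per trip.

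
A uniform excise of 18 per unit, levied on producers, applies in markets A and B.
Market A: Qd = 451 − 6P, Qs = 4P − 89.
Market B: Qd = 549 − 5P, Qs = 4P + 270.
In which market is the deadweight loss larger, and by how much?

Market A, by 28.8.

Market A: pre-tax P* = 54, Q* = 127; post-tax Q = 83.8; deadweight loss = 388.8.
Market B: pre-tax P* = 31, Q* = 394; post-tax Q = 354; deadweight loss = 360.
Difference: 388.8 vs 360 → market A is larger by 28.8.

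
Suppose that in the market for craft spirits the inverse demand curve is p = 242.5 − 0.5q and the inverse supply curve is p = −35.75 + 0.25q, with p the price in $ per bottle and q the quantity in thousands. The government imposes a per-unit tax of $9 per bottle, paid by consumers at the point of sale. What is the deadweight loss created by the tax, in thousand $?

Inverting to q(p) form: qd = 485 − 2p; qs = 4p + 143.
Before the tax: set 485 − 2p = 4p + 143 → p* = $57, q* = 371.
With the tax collected from consumers, demand (in seller-price terms) shifts: qd = 485 − 2(p + 9).
Solving gives q = 359 with consumers paying $63 and suppliers receiving $54 (the $9 wedge).
Quantity falls by |ΔQ| = |371 − 359| = 12.
DWL = ½ · t · |ΔQ| = ½ · 9 · 12 = $54.

Deadweight loss = $54 thousand.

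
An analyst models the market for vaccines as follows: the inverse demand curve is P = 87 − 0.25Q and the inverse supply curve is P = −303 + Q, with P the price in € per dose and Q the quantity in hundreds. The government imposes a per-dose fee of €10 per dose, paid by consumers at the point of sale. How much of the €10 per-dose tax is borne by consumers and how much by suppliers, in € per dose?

Rewrite in direct form: Qd = 348 − 4P and Qs = P + 303.
Before the tax: set 348 − 4P = P + 303 → P* = €9, Q* = 312.
With the tax collected from consumers, demand (in seller-price terms) shifts: Qd = 348 − 4(P + 10).
New equilibrium: consumers pay €11, suppliers receive €1, Q = 304. (Wedge: Pb − Ps = 10.)
Burden on consumers: €2; on suppliers: €8. (They sum to €10.)

Consumers bear €2 per dose; suppliers bear €8 per dose.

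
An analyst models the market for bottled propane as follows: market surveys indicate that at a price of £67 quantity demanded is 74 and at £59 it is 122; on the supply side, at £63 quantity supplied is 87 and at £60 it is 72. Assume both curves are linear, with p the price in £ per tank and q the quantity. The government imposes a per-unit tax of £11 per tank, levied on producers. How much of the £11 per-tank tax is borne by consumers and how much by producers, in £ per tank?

Consumers bear £5 per tank; producers bear £6 per tank.

Demand slope: (122 − 74)/(59 − 67) = -6, so qd = 476 − 6p.
Supply slope: (72 − 87)/(60 − 63) = 5, so qs = 5p − 228.
Without the tax, 476 − 6p = 5p − 228 gives 11p = 704, so p* = £64 and q* = 92.
With the tax collected from producers, supply shifts: qs = 5(p − 11) − 228.
Solving gives q = 62 with consumers paying £69 and producers receiving £58 (the £11 wedge).
Burden on consumers: £5; on producers: £6. (They sum to £11.)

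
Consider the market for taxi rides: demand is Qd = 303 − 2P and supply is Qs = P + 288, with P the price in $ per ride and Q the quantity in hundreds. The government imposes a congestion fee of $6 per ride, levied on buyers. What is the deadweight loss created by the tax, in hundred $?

Without the tax, 303 − 2P = P + 288 gives 3P = 15, so P* = $5 and Q* = 293.
With the tax collected from buyers, demand (in seller-price terms) shifts: Qd = 303 − 2(P + 6).
New equilibrium: buyers pay $7, suppliers receive $1, Q = 289. (Wedge: Pb − Ps = 6.)
Quantity falls by |ΔQ| = |293 − 289| = 4.
DWL = ½ · t · |ΔQ| = ½ · 6 · 4 = $12.

Deadweight loss = $12 hundred.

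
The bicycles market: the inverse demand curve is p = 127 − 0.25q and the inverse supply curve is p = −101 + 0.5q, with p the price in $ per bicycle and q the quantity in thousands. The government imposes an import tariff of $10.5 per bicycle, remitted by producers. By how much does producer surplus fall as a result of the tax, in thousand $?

Producer surplus falls by $2079 thousand.

Inverting to q(p) form: qd = 508 − 4p; qs = 2p + 202.
Before the tax: set 508 − 4p = 2p + 202 → p* = $51, q* = 304.
With the tax collected from producers, supply shifts: qs = 2(p − 10.5) + 202.
New equilibrium: consumers pay $54.5, producers receive $44, q = 290. (Wedge: pb − ps = 10.5.)
ΔPS is the trapezoid between Q = 290 and Q = 304 of height $7: ½ · (304 + 290) · 7 = $2079.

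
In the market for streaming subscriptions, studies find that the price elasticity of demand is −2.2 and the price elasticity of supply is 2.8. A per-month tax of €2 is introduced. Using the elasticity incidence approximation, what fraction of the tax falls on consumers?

Incidence ratio: consumers' share ≈ εs / (εs + |εd|) = 2.8 / (2.8 + 2.2) = 0.56.
Supply is the more elastic side, so consumers bear the larger share.

Consumers' share ≈ 0.56.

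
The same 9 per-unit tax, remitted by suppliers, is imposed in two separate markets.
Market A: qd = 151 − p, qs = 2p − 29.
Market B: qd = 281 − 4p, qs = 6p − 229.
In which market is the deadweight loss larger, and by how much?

Market A: pre-tax p* = 60, q* = 91; post-tax q = 85; deadweight loss = 27.
Market B: pre-tax p* = 51, q* = 77; post-tax q = 55.4; deadweight loss = 97.2.
Difference: 27 vs 97.2 → market B is larger by 70.2.

Market B, by 70.2.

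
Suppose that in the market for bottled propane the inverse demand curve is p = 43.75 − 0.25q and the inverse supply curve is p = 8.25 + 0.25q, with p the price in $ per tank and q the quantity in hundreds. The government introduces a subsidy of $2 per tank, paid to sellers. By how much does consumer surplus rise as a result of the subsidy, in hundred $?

Inverting to q(p) form: qd = 175 − 4p; qs = 4p − 33.
Without the subsidy, 175 − 4p = 4p − 33 gives 8p = 208, so p* = $26 and q* = 71.
With a per-unit subsidy paid to sellers, each receives p + 2 per unit sold, so supply becomes qs = 4(p + 2) − 33.
Solving gives q = 75 with consumers paying $25 and sellers receiving $27 (the $2 wedge).
ΔCS is the trapezoid between Q = 75 and Q = 71 of height $1: ½ · (71 + 75) · 1 = $73.

Consumer surplus rises by $73 hundred.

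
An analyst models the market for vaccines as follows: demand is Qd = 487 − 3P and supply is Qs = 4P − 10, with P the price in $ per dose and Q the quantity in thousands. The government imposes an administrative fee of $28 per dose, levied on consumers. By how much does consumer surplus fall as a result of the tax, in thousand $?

Consumer surplus falls by $4000 thousand.

Without the tax, 487 − 3P = 4P − 10 gives 7P = 497, so P* = $71 and Q* = 274.
With the tax collected from consumers, demand (in seller-price terms) shifts: Qd = 487 − 3(P + 28).
Solving gives Q = 226 with consumers paying $87 and producers receiving $59 (the $28 wedge).
ΔCS is the trapezoid between Q = 226 and Q = 274 of height $16: ½ · (274 + 226) · 16 = $4000.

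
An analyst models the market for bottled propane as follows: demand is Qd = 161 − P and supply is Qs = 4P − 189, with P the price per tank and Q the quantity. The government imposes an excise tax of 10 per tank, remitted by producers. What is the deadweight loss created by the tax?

Deadweight loss = 40.

Before the tax: set 161 − P = 4P − 189 → P* = 70, Q* = 91.
With the tax collected from producers, supply shifts: Qs = 4(P − 10) − 189.
New equilibrium: consumers pay 78, producers receive 68, Q = 83. (Wedge: Pb − Ps = 10.)
Quantity falls by |ΔQ| = |91 − 83| = 8.
DWL = ½ · t · |ΔQ| = ½ · 10 · 8 = 40.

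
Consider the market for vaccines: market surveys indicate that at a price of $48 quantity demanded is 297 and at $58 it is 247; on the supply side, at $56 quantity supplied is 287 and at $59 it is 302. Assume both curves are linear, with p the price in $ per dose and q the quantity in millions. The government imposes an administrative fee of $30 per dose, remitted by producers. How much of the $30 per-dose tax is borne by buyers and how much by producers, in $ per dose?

Demand slope: (247 − 297)/(58 − 48) = -5, so qd = 537 − 5p.
Supply slope: (302 − 287)/(59 − 56) = 5, so qs = 5p + 7.
Before the tax: set 537 − 5p = 5p + 7 → p* = $53, q* = 272.
With the tax collected from producers, supply shifts: qs = 5(p − 30) + 7.
Solving gives q = 197 with buyers paying $68 and producers receiving $38 (the $30 wedge).
Burden on buyers: $15; on producers: $15. (They sum to $30.)
The less price-elastic side of the market bears the larger share of a per-unit tax.

Buyers bear $15 per dose; producers bear $15 per dose.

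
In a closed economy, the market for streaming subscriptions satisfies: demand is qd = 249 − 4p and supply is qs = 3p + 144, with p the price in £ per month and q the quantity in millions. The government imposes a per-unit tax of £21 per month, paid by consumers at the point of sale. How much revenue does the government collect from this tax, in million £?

Without the tax, 249 − 4p = 3p + 144 gives 7p = 105, so p* = £15 and q* = 189.
With the tax collected from consumers, demand (in seller-price terms) shifts: qd = 249 − 4(p + 21).
New equilibrium: consumers pay £24, suppliers receive £3, q = 153. (Wedge: pb − ps = 21.)
Revenue = t · Q = 21 · 153 = £3213.

Tax revenue = £3213 million.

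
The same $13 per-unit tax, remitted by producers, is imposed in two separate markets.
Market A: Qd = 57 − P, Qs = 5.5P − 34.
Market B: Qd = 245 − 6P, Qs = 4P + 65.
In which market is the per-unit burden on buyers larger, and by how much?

Market A, by $5.8.

Market A: pre-tax P* = $14, Q* = 43; post-tax Q = 32; per-unit burden on buyers = $11.
Market B: pre-tax P* = $18, Q* = 137; post-tax Q = 105.8; per-unit burden on buyers = $5.2.
Difference: $11 vs $5.2 → market A is larger by $5.8.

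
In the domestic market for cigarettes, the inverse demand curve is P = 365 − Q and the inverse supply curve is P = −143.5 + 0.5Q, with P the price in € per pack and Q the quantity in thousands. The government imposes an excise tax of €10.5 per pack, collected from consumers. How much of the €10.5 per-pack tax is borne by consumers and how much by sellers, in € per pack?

Consumers bear €7 per pack; sellers bear €3.5 per pack.

Rewrite in direct form: Qd = 365 − P and Qs = 2P + 287.
Before the tax: set 365 − P = 2P + 287 → P* = €26, Q* = 339.
With the tax collected from consumers, demand (in seller-price terms) shifts: Qd = 365 − (P + 10.5).
Solving gives Q = 332 with consumers paying €33 and sellers receiving €22.5 (the €10.5 wedge).
Burden on consumers: €7; on sellers: €3.5. (They sum to €10.5.)
The less price-elastic side of the market bears the larger share of a per-unit tax.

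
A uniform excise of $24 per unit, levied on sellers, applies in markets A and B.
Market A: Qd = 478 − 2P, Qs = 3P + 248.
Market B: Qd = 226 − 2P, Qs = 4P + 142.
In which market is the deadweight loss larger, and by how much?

Market A: pre-tax P* = $46, Q* = 386; post-tax Q = 357.2; deadweight loss = $345.6.
Market B: pre-tax P* = $14, Q* = 198; post-tax Q = 166; deadweight loss = $384.
Difference: $345.6 vs $384 → market B is larger by $38.4.

Market B, by $38.4.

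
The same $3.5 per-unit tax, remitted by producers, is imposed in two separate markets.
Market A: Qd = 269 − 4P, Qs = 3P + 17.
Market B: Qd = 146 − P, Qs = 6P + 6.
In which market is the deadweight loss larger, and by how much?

Market A: pre-tax P* = $36, Q* = 125; post-tax Q = 119; deadweight loss = $10.5.
Market B: pre-tax P* = $20, Q* = 126; post-tax Q = 123; deadweight loss = $5.25.
Difference: $10.5 vs $5.25 → market A is larger by $5.25.

Market A, by $5.25.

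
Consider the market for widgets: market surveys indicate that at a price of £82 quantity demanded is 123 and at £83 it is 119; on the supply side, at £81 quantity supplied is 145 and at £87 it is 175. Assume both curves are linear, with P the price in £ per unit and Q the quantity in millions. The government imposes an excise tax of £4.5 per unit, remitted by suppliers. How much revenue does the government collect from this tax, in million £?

Demand slope: (119 − 123)/(83 − 82) = -4, so Qd = 451 − 4P.
Supply slope: (175 − 145)/(87 − 81) = 5, so Qs = 5P − 260.
Before the tax: set 451 − 4P = 5P − 260 → P* = £79, Q* = 135.
With the tax collected from suppliers, supply shifts: Qs = 5(P − 4.5) − 260.
New equilibrium: consumers pay £81.5, suppliers receive £77, Q = 125. (Wedge: Pb − Ps = 4.5.)
Revenue = t · Q = 4.5 · 125 = £562.5.

Tax revenue = £562.5 million.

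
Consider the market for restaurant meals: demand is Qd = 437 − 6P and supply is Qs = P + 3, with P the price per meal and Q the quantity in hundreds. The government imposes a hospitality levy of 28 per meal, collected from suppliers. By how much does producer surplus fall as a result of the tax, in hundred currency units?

Without the tax, 437 − 6P = P + 3 gives 7P = 434, so P* = 62 and Q* = 65.
With the tax collected from suppliers, supply shifts: Qs = (P − 28) + 3.
Solving gives Q = 41 with buyers paying 66 and suppliers receiving 38 (the 28 wedge).
ΔPS is the trapezoid between Q = 41 and Q = 65 of height 24: ½ · (65 + 41) · 24 = 1272.

Producer surplus falls by 1272 hundred.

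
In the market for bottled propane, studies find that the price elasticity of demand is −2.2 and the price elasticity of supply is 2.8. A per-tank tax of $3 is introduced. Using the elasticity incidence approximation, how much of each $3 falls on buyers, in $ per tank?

Incidence ratio: buyers' share ≈ εs / (εs + |εd|) = 2.8 / (2.8 + 2.2) = 0.56.
So buyers bear ≈ 0.56 × $3 = $1.68; sellers bear $1.32.

Buyers bear ≈ $1.68 per tank.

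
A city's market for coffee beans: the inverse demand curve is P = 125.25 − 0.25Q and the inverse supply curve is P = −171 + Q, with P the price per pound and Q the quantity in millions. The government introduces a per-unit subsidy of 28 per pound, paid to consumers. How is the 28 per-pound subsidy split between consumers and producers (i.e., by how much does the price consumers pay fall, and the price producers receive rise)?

Rewrite in direct form: Qd = 501 − 4P and Qs = P + 171.
Without the subsidy, 501 − 4P = P + 171 gives 5P = 330, so P* = 66 and Q* = 237.
With a per-unit subsidy paid to consumers, each effectively pays P − 28, so demand becomes Qd = 501 − 4(P − 28).
New equilibrium: consumers pay 60.4, producers receive 88.4, Q = 259.4. (Wedge: Pb − Ps = −28.)
Gain to consumers: 5.6; to producers: 22.4. (They sum to 28.)

Consumers gain 5.6 per pound; producers gain 22.4 per pound.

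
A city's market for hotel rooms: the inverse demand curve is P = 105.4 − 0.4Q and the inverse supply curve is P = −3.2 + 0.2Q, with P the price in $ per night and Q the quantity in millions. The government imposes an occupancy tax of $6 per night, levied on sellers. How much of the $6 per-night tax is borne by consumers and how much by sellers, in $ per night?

Consumers bear $4 per night; sellers bear $2 per night.

Inverting to Q(P) form: Qd = 263.5 − 2.5P; Qs = 5P + 16.
Before the tax: set 263.5 − 2.5P = 5P + 16 → P* = $33, Q* = 181.
With the tax collected from sellers, supply shifts: Qs = 5(P − 6) + 16.
New equilibrium: consumers pay $37, sellers receive $31, Q = 171. (Wedge: Pb − Ps = 6.)
Burden on consumers: $4; on sellers: $2. (They sum to $6.)
The less price-elastic side of the market bears the larger share of a per-unit tax.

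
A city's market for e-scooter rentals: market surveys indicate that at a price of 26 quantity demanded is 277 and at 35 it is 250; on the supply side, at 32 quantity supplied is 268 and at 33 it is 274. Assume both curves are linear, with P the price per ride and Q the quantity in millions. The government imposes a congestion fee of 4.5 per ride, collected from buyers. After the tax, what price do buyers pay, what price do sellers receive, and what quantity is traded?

Buyers pay 34; sellers receive 29.5; quantity = 253.

Demand slope: (250 − 277)/(35 − 26) = -3, so Qd = 355 − 3P.
Supply slope: (274 − 268)/(33 − 32) = 6, so Qs = 6P + 76.
Without the tax, 355 − 3P = 6P + 76 gives 9P = 279, so P* = 31 and Q* = 262.
With the tax collected from buyers, demand (in seller-price terms) shifts: Qd = 355 − 3(P + 4.5).
Solving gives Q = 253 with buyers paying 34 and sellers receiving 29.5 (the 4.5 wedge).
The less price-elastic side of the market bears the larger share of a per-unit tax.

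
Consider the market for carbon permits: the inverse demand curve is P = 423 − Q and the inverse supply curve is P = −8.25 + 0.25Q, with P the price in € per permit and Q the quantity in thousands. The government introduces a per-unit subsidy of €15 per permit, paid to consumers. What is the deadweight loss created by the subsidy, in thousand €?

Inverting to Q(P) form: Qd = 423 − P; Qs = 4P + 33.
Before the subsidy: set 423 − P = 4P + 33 → P* = €78, Q* = 345.
With a per-unit subsidy paid to consumers, each effectively pays P − 15, so demand becomes Qd = 423 − (P − 15).
Solving gives Q = 357 with consumers paying €66 and producers receiving €81 (the €15 wedge).
Quantity rises by |ΔQ| = |345 − 357| = 12.
DWL = ½ · t · |ΔQ| = ½ · 15 · 12 = €90.

Deadweight loss = €90 thousand.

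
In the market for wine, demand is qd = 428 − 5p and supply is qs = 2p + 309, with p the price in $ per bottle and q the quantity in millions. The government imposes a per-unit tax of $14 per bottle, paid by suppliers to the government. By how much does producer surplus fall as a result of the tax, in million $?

Producer surplus falls by $3330 million.

Without the tax, 428 − 5p = 2p + 309 gives 7p = 119, so p* = $17 and q* = 343.
With the tax collected from suppliers, supply shifts: qs = 2(p − 14) + 309.
New equilibrium: buyers pay $21, suppliers receive $7, q = 323. (Wedge: pb − ps = 14.)
ΔPS is the trapezoid between Q = 323 and Q = 343 of height $10: ½ · (343 + 323) · 10 = $3330.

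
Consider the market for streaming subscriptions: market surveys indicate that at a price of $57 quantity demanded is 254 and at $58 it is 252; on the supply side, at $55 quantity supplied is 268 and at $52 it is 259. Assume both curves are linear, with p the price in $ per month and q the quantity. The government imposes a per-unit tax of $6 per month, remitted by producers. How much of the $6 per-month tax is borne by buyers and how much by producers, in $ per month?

Demand slope: (252 − 254)/(58 − 57) = -2, so qd = 368 − 2p.
Supply slope: (259 − 268)/(52 − 55) = 3, so qs = 3p + 103.
Before the tax: set 368 − 2p = 3p + 103 → p* = $53, q* = 262.
With the tax collected from producers, supply shifts: qs = 3(p − 6) + 103.
Solving gives q = 254.8 with buyers paying $56.6 and producers receiving $50.6 (the $6 wedge).
Burden on buyers: $3.6; on producers: $2.4. (They sum to $6.)
The less price-elastic side of the market bears the larger share of a per-unit tax.

Buyers bear $3.6 per month; producers bear $2.4 per month.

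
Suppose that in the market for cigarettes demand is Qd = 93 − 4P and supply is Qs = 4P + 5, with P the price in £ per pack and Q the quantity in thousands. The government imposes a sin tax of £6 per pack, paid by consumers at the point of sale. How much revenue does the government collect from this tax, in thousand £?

Tax revenue = £222 thousand.

Before the tax: set 93 − 4P = 4P + 5 → P* = £11, Q* = 49.
With the tax collected from consumers, demand (in seller-price terms) shifts: Qd = 93 − 4(P + 6).
Solving gives Q = 37 with consumers paying £14 and sellers receiving £8 (the £6 wedge).
Revenue = t · Q = 6 · 37 = £222.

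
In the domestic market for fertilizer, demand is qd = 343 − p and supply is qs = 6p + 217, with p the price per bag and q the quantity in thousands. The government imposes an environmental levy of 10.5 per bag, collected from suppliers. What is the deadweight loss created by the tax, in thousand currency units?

Before the tax: set 343 − p = 6p + 217 → p* = 18, q* = 325.
With the tax collected from suppliers, supply shifts: qs = 6(p − 10.5) + 217.
New equilibrium: consumers pay 27, suppliers receive 16.5, q = 316. (Wedge: pb − ps = 10.5.)
Quantity falls by |ΔQ| = |325 − 316| = 9.
DWL = ½ · t · |ΔQ| = ½ · 10.5 · 9 = 47.25.

Deadweight loss = 47.25 thousand.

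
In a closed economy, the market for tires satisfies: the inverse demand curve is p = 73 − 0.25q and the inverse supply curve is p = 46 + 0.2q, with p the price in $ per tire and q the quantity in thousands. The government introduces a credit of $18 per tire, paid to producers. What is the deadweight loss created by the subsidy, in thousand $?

Inverting to q(p) form: qd = 292 − 4p; qs = 5p − 230.
Without the subsidy, 292 − 4p = 5p − 230 gives 9p = 522, so p* = $58 and q* = 60.
With a per-unit subsidy paid to producers, each receives p + 18 per unit sold, so supply becomes qs = 5(p + 18) − 230.
Solving gives q = 100 with buyers paying $48 and producers receiving $66 (the $18 wedge).
Quantity rises by |ΔQ| = |60 − 100| = 40.
DWL = ½ · t · |ΔQ| = ½ · 18 · 40 = $360.

Deadweight loss = $360 thousand.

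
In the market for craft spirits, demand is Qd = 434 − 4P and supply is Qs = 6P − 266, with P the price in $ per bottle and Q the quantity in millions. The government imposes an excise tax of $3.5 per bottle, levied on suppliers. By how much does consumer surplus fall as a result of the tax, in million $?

Consumer surplus falls by $314.58 million.

Before the tax: set 434 − 4P = 6P − 266 → P* = $70, Q* = 154.
With the tax collected from suppliers, supply shifts: Qs = 6(P − 3.5) − 266.
Solving gives Q = 145.6 with buyers paying $72.1 and suppliers receiving $68.6 (the $3.5 wedge).
ΔCS is the trapezoid between Q = 145.6 and Q = 154 of height $2.1: ½ · (154 + 145.6) · 2.1 = $314.58.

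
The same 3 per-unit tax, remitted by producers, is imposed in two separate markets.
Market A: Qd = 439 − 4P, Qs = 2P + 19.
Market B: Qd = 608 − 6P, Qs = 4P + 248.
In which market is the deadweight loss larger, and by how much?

Market B, by 4.8.

Market A: pre-tax P* = 70, Q* = 159; post-tax Q = 155; deadweight loss = 6.
Market B: pre-tax P* = 36, Q* = 392; post-tax Q = 384.8; deadweight loss = 10.8.
Difference: 6 vs 10.8 → market B is larger by 4.8.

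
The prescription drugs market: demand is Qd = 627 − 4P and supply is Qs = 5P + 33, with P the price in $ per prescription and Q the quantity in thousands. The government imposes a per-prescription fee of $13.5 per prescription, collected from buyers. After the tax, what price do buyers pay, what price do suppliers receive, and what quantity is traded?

Buyers pay $73.5; suppliers receive $60; quantity = 333.

Without the tax, 627 − 4P = 5P + 33 gives 9P = 594, so P* = $66 and Q* = 363.
With the tax collected from buyers, demand (in seller-price terms) shifts: Qd = 627 − 4(P + 13.5).
Solving gives Q = 333 with buyers paying $73.5 and suppliers receiving $60 (the $13.5 wedge).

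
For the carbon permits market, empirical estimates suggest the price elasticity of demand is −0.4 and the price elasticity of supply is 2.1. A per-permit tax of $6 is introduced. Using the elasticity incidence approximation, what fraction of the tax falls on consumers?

Consumers' share ≈ 0.84.

Incidence ratio: consumers' share ≈ εs / (εs + |εd|) = 2.1 / (2.1 + 0.4) = 0.84.
Supply is the more elastic side, so consumers bear the larger share.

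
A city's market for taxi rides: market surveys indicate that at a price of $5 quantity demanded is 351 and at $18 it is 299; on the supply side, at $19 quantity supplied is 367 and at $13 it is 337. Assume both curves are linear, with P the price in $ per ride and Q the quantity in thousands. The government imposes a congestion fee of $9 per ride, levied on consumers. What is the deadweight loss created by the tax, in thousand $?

Demand slope: (299 − 351)/(18 − 5) = -4, so Qd = 371 − 4P.
Supply slope: (337 − 367)/(13 − 19) = 5, so Qs = 5P + 272.
Before the tax: set 371 − 4P = 5P + 272 → P* = $11, Q* = 327.
With the tax collected from consumers, demand (in seller-price terms) shifts: Qd = 371 − 4(P + 9).
New equilibrium: consumers pay $16, sellers receive $7, Q = 307. (Wedge: Pb − Ps = 9.)
Quantity falls by |ΔQ| = |327 − 307| = 20.
DWL = ½ · t · |ΔQ| = ½ · 9 · 20 = $90.

Deadweight loss = $90 thousand.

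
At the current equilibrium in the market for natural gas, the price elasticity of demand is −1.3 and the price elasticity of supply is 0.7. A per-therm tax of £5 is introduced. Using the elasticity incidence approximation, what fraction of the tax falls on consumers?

Consumers' share ≈ 0.35.

Incidence ratio: consumers' share ≈ εs / (εs + |εd|) = 0.7 / (0.7 + 1.3) = 0.35.
Supply is the less elastic side, so consumers bear the smaller share.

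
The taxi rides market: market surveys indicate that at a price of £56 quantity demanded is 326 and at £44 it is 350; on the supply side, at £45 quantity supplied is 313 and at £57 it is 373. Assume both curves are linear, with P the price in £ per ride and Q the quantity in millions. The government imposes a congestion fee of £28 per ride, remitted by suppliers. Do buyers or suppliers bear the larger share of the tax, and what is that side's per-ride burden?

Demand slope: (350 − 326)/(44 − 56) = -2, so Qd = 438 − 2P.
Supply slope: (373 − 313)/(57 − 45) = 5, so Qs = 5P + 88.
Without the tax, 438 − 2P = 5P + 88 gives 7P = 350, so P* = £50 and Q* = 338.
With the tax collected from suppliers, supply shifts: Qs = 5(P − 28) + 88.
New equilibrium: buyers pay £70, suppliers receive £42, Q = 298. (Wedge: Pb − Ps = 28.)
Per-ride burden: buyers £20, suppliers £8.
Buyers take the larger share because demand is less price-elastic here (demand slope 2 vs supply slope 5).
The less price-elastic side of the market bears the larger share of a per-unit tax.

Buyers bear the larger share: £20 per ride.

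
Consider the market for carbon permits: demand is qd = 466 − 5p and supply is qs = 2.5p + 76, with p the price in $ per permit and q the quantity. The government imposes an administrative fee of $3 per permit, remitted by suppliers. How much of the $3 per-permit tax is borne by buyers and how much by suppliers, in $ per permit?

Buyers bear $1 per permit; suppliers bear $2 per permit.

Before the tax: set 466 − 5p = 2.5p + 76 → p* = $52, q* = 206.
With the tax collected from suppliers, supply shifts: qs = 2.5(p − 3) + 76.
Solving gives q = 201 with buyers paying $53 and suppliers receiving $50 (the $3 wedge).
Burden on buyers: $1; on suppliers: $2. (They sum to $3.)
The less price-elastic side of the market bears the larger share of a per-unit tax.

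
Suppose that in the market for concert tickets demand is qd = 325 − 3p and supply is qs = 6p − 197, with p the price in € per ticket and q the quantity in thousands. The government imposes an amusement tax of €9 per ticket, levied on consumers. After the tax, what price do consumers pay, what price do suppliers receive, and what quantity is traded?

Before the tax: set 325 − 3p = 6p − 197 → p* = €58, q* = 151.
With the tax collected from consumers, demand (in seller-price terms) shifts: qd = 325 − 3(p + 9).
Solving gives q = 133 with consumers paying €64 and suppliers receiving €55 (the €9 wedge).
The less price-elastic side of the market bears the larger share of a per-unit tax.

Consumers pay €64; suppliers receive €55; quantity = 133.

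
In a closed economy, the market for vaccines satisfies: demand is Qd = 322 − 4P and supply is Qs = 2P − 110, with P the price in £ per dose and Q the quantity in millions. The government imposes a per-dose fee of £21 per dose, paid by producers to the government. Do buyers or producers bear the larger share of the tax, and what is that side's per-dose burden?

Before the tax: set 322 − 4P = 2P − 110 → P* = £72, Q* = 34.
With the tax collected from producers, supply shifts: Qs = 2(P − 21) − 110.
Solving gives Q = 6 with buyers paying £79 and producers receiving £58 (the £21 wedge).
Per-dose burden: buyers £7, producers £14.
Producers take the larger share because supply is less price-elastic here (demand slope 4 vs supply slope 2).
The less price-elastic side of the market bears the larger share of a per-unit tax.

Producers bear the larger share: £14 per dose.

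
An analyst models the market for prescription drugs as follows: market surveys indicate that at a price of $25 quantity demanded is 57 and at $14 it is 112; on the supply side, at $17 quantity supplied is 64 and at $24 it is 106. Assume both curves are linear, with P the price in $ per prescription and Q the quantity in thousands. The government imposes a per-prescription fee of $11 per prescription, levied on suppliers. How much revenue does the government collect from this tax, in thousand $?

Demand slope: (112 − 57)/(14 − 25) = -5, so Qd = 182 − 5P.
Supply slope: (106 − 64)/(24 − 17) = 6, so Qs = 6P − 38.
Before the tax: set 182 − 5P = 6P − 38 → P* = $20, Q* = 82.
With the tax collected from suppliers, supply shifts: Qs = 6(P − 11) − 38.
New equilibrium: consumers pay $26, suppliers receive $15, Q = 52. (Wedge: Pb − Ps = 11.)
Revenue = t · Q = 11 · 52 = $572.

Tax revenue = $572 thousand.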